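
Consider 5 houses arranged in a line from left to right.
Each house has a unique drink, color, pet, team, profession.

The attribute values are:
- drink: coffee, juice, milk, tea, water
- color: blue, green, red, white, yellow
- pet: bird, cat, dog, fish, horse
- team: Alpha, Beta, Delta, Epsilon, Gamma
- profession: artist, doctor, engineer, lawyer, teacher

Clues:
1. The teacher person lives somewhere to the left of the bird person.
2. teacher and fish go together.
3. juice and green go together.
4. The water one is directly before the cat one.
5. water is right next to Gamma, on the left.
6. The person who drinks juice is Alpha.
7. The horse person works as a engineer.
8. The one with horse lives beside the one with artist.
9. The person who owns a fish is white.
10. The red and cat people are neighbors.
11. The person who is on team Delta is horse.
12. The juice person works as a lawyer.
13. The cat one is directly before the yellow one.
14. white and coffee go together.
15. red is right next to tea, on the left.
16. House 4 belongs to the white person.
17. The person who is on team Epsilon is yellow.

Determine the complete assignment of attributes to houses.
Solution:

House | Drink | Color | Pet | Team | Profession
-----------------------------------------------
  1   | water | red | horse | Delta | engineer
  2   | tea | blue | cat | Gamma | artist
  3   | milk | yellow | dog | Epsilon | doctor
  4   | coffee | white | fish | Beta | teacher
  5   | juice | green | bird | Alpha | lawyer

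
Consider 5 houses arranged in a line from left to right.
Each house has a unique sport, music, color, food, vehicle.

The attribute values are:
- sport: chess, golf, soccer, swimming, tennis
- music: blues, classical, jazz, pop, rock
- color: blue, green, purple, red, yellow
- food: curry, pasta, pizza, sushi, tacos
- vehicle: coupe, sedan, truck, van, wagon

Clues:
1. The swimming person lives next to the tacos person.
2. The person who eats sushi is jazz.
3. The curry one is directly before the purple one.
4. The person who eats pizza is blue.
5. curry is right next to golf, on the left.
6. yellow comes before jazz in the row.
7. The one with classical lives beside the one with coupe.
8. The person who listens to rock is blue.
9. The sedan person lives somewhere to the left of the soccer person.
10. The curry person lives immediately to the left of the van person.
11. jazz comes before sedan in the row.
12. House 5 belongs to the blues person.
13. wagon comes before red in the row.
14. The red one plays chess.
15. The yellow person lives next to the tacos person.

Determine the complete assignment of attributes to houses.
Solution:

House | Sport | Music | Color | Food | Vehicle
----------------------------------------------
  1   | swimming | pop | yellow | curry | wagon
  2   | golf | classical | purple | tacos | van
  3   | chess | jazz | red | sushi | coupe
  4   | tennis | rock | blue | pizza | sedan
  5   | soccer | blues | green | pasta | truck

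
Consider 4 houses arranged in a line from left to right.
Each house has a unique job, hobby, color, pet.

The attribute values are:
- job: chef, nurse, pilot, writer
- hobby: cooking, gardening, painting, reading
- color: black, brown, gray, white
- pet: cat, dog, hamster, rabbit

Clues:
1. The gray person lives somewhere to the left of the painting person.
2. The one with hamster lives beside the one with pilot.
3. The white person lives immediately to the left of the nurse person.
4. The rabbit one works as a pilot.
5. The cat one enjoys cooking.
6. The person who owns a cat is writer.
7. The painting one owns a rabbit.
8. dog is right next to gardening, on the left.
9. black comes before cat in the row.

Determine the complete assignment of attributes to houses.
Solution:

House | Job | Hobby | Color | Pet
---------------------------------
  1   | chef | reading | white | dog
  2   | nurse | gardening | gray | hamster
  3   | pilot | painting | black | rabbit
  4   | writer | cooking | brown | cat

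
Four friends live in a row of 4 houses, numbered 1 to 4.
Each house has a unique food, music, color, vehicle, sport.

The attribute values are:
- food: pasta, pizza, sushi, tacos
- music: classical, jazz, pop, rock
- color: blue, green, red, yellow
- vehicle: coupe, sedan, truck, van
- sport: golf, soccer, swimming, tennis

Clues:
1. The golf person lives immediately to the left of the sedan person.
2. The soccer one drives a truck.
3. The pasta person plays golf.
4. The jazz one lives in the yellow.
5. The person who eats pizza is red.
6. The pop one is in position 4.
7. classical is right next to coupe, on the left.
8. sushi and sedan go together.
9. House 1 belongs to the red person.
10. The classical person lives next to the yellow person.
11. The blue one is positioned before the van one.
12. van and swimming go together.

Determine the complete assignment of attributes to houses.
Solution:

House | Food | Music | Color | Vehicle | Sport
----------------------------------------------
  1   | pizza | classical | red | truck | soccer
  2   | pasta | jazz | yellow | coupe | golf
  3   | sushi | rock | blue | sedan | tennis
  4   | tacos | pop | green | van | swimming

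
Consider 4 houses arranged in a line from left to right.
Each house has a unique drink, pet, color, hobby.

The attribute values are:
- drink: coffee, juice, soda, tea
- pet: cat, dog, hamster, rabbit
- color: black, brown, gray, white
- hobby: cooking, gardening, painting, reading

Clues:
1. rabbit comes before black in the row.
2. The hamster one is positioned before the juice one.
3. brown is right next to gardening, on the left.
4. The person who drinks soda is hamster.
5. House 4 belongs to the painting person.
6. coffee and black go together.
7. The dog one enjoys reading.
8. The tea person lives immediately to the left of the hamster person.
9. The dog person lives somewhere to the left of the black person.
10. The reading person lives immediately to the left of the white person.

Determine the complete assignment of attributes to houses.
Solution:

House | Drink | Pet | Color | Hobby
-----------------------------------
  1   | tea | dog | brown | reading
  2   | soda | hamster | white | gardening
  3   | juice | rabbit | gray | cooking
  4   | coffee | cat | black | painting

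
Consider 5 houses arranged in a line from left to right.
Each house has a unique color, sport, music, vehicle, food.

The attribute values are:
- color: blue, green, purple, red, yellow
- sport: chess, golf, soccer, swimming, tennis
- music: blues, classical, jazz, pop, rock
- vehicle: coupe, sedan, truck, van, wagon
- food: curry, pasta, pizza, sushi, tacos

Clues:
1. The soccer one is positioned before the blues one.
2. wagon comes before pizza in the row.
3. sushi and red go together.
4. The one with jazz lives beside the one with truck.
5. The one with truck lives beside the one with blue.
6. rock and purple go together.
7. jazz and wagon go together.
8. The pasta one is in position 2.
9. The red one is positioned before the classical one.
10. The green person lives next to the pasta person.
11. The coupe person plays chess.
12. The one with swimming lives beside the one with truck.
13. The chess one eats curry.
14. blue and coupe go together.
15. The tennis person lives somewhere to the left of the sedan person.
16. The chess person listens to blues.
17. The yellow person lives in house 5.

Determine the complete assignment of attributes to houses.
Solution:

House | Color | Sport | Music | Vehicle | Food
----------------------------------------------
  1   | green | swimming | jazz | wagon | tacos
  2   | purple | soccer | rock | truck | pasta
  3   | blue | chess | blues | coupe | curry
  4   | red | tennis | pop | van | sushi
  5   | yellow | golf | classical | sedan | pizza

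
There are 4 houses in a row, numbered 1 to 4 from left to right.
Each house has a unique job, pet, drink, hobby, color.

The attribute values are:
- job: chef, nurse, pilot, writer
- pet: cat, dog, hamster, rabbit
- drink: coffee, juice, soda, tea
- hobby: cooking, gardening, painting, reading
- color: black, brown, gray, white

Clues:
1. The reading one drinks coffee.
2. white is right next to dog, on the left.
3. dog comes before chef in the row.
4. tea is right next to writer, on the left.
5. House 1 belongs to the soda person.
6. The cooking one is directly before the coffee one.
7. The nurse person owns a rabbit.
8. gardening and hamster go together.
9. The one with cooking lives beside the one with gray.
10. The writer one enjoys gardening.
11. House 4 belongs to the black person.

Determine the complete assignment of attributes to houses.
Solution:

House | Job | Pet | Drink | Hobby | Color
-----------------------------------------
  1   | nurse | rabbit | soda | cooking | white
  2   | pilot | dog | coffee | reading | gray
  3   | chef | cat | tea | painting | brown
  4   | writer | hamster | juice | gardening | black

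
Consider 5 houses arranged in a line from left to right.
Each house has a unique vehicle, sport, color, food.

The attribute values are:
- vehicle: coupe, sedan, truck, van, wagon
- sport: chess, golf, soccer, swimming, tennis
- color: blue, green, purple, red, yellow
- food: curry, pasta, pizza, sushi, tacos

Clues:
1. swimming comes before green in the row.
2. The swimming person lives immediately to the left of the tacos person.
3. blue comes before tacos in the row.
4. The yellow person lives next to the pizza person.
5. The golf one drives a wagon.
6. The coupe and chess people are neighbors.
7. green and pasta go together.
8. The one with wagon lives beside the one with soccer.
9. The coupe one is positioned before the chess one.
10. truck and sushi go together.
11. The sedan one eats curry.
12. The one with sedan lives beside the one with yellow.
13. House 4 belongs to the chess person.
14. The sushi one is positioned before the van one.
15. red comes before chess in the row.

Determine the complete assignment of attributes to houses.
Solution:

House | Vehicle | Sport | Color | Food
--------------------------------------
  1   | sedan | swimming | blue | curry
  2   | wagon | golf | yellow | tacos
  3   | coupe | soccer | red | pizza
  4   | truck | chess | purple | sushi
  5   | van | tennis | green | pasta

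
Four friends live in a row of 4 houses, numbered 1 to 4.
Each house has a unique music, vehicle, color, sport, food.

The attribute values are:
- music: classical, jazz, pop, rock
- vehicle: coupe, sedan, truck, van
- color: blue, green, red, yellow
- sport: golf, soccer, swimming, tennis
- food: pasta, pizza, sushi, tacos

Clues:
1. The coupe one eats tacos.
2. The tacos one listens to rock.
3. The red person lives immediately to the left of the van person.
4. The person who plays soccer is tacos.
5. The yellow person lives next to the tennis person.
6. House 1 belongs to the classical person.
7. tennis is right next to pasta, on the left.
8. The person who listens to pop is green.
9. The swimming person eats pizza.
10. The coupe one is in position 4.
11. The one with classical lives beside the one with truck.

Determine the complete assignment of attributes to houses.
Solution:

House | Music | Vehicle | Color | Sport | Food
----------------------------------------------
  1   | classical | sedan | yellow | swimming | pizza
  2   | jazz | truck | red | tennis | sushi
  3   | pop | van | green | golf | pasta
  4   | rock | coupe | blue | soccer | tacos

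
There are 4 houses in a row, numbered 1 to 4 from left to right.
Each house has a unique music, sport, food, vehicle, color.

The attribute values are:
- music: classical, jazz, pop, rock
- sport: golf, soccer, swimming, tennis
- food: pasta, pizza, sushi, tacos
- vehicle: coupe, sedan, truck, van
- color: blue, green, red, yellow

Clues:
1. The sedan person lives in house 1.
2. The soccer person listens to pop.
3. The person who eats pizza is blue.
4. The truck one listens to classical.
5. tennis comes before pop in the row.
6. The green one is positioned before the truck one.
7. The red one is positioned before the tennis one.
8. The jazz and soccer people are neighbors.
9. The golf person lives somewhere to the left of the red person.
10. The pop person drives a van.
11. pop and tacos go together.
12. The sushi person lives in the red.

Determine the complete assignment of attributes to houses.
Solution:

House | Music | Sport | Food | Vehicle | Color
----------------------------------------------
  1   | rock | golf | pasta | sedan | green
  2   | classical | swimming | sushi | truck | red
  3   | jazz | tennis | pizza | coupe | blue
  4   | pop | soccer | tacos | van | yellow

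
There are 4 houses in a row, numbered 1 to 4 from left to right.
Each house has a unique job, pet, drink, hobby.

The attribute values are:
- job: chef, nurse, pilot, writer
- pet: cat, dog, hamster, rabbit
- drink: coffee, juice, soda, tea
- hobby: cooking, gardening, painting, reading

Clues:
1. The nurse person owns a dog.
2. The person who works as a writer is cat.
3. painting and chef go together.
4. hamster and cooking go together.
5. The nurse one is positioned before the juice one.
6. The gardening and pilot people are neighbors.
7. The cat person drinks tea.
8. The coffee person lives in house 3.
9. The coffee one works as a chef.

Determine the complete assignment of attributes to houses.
Solution:

House | Job | Pet | Drink | Hobby
---------------------------------
  1   | nurse | dog | soda | gardening
  2   | pilot | hamster | juice | cooking
  3   | chef | rabbit | coffee | painting
  4   | writer | cat | tea | reading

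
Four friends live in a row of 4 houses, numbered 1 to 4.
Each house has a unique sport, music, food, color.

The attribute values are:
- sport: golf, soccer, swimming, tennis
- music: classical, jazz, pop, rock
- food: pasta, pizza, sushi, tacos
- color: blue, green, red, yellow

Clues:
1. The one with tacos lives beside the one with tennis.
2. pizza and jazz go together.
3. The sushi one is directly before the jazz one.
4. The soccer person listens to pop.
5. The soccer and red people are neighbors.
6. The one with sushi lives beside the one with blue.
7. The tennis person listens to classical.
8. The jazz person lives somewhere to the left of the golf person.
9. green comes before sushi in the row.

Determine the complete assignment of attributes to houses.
Solution:

House | Sport | Music | Food | Color
------------------------------------
  1   | soccer | pop | tacos | green
  2   | tennis | classical | sushi | red
  3   | swimming | jazz | pizza | blue
  4   | golf | rock | pasta | yellow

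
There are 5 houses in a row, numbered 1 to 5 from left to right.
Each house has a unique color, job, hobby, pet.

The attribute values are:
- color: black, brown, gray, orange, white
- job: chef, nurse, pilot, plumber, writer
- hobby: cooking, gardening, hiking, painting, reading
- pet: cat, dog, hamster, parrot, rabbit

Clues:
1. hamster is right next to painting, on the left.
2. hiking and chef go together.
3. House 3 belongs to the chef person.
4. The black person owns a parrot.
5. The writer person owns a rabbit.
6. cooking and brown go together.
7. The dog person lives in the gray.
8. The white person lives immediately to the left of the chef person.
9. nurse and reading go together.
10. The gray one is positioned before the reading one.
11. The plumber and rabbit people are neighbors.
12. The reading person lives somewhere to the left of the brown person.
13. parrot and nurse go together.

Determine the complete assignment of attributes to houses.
Solution:

House | Color | Job | Hobby | Pet
---------------------------------
  1   | orange | plumber | gardening | hamster
  2   | white | writer | painting | rabbit
  3   | gray | chef | hiking | dog
  4   | black | nurse | reading | parrot
  5   | brown | pilot | cooking | cat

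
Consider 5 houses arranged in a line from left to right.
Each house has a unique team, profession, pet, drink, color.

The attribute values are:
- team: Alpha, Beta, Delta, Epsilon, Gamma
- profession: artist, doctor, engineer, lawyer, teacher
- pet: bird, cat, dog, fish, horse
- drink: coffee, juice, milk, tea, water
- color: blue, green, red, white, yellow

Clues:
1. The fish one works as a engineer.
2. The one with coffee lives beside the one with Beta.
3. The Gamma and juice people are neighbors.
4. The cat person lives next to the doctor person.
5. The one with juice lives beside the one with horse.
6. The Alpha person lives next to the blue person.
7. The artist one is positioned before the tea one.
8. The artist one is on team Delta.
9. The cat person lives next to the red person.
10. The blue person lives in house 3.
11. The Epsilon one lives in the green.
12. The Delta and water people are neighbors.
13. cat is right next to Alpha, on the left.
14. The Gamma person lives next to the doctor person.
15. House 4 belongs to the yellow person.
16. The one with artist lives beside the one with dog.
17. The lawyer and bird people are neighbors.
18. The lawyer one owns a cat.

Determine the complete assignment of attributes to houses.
Solution:

House | Team | Profession | Pet | Drink | Color
-----------------------------------------------
  1   | Gamma | lawyer | cat | milk | white
  2   | Alpha | doctor | bird | juice | red
  3   | Delta | artist | horse | coffee | blue
  4   | Beta | teacher | dog | water | yellow
  5   | Epsilon | engineer | fish | tea | green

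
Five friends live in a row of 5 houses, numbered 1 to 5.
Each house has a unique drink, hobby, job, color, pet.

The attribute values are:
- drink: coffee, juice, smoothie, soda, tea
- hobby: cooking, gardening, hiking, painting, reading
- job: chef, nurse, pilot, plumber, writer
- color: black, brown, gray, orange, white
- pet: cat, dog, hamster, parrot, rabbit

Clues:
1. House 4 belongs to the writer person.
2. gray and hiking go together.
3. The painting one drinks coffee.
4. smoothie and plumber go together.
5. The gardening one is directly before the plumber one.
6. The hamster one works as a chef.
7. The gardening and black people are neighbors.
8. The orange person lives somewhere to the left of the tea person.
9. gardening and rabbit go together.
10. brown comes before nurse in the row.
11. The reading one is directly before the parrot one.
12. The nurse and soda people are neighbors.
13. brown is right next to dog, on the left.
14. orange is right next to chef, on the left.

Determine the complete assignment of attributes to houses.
Solution:

House | Drink | Hobby | Job | Color | Pet
-----------------------------------------
  1   | juice | gardening | pilot | brown | rabbit
  2   | smoothie | reading | plumber | black | dog
  3   | coffee | painting | nurse | white | parrot
  4   | soda | cooking | writer | orange | cat
  5   | tea | hiking | chef | gray | hamster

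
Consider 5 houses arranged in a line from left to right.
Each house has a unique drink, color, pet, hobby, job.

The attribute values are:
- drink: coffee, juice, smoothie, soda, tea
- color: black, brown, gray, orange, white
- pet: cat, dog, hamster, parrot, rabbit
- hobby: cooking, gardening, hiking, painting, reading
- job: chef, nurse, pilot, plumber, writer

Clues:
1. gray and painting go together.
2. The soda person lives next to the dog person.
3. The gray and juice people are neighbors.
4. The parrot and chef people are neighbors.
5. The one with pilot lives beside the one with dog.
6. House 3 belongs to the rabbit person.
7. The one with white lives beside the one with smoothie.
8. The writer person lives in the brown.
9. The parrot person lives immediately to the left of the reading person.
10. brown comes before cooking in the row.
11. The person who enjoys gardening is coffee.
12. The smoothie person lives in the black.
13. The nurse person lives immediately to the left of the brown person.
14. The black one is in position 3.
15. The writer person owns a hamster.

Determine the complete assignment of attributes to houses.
Solution:

House | Drink | Color | Pet | Hobby | Job
-----------------------------------------
  1   | soda | gray | parrot | painting | pilot
  2   | juice | white | dog | reading | chef
  3   | smoothie | black | rabbit | hiking | nurse
  4   | coffee | brown | hamster | gardening | writer
  5   | tea | orange | cat | cooking | plumber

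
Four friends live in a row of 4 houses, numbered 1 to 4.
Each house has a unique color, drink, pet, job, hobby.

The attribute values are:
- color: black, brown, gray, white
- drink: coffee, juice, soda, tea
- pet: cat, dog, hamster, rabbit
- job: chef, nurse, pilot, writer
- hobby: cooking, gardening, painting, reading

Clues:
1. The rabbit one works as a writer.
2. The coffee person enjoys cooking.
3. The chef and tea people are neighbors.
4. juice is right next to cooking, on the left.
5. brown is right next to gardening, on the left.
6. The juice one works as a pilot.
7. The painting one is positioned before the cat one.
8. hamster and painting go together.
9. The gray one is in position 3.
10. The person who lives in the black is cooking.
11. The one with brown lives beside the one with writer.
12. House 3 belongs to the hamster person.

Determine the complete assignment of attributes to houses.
Solution:

House | Color | Drink | Pet | Job | Hobby
-----------------------------------------
  1   | brown | soda | dog | chef | reading
  2   | white | tea | rabbit | writer | gardening
  3   | gray | juice | hamster | pilot | painting
  4   | black | coffee | cat | nurse | cooking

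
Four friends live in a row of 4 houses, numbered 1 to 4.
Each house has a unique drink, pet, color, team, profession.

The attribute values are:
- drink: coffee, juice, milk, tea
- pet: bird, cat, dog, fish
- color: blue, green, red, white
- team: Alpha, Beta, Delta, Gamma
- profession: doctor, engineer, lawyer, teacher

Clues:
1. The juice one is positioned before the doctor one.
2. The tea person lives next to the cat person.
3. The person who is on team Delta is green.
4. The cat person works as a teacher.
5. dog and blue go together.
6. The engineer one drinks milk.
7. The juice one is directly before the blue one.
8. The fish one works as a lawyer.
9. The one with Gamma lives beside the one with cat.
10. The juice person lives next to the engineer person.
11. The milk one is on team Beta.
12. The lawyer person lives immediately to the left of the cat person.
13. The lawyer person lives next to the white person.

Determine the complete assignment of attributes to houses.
Solution:

House | Drink | Pet | Color | Team | Profession
-----------------------------------------------
  1   | tea | fish | red | Gamma | lawyer
  2   | juice | cat | white | Alpha | teacher
  3   | milk | dog | blue | Beta | engineer
  4   | coffee | bird | green | Delta | doctor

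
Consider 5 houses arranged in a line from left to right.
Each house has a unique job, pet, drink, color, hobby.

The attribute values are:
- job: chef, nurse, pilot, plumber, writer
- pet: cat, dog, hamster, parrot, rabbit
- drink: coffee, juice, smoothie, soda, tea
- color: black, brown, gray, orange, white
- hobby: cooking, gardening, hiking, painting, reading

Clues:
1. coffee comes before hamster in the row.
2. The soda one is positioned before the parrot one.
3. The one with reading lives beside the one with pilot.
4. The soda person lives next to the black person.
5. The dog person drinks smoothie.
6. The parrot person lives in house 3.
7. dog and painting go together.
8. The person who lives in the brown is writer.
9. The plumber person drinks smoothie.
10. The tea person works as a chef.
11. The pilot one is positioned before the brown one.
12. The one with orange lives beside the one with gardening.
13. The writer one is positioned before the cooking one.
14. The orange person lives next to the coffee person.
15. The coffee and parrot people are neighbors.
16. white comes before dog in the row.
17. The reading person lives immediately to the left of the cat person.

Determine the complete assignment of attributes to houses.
Solution:

House | Job | Pet | Drink | Color | Hobby
-----------------------------------------
  1   | nurse | rabbit | soda | orange | reading
  2   | pilot | cat | coffee | black | gardening
  3   | writer | parrot | juice | brown | hiking
  4   | chef | hamster | tea | white | cooking
  5   | plumber | dog | smoothie | gray | painting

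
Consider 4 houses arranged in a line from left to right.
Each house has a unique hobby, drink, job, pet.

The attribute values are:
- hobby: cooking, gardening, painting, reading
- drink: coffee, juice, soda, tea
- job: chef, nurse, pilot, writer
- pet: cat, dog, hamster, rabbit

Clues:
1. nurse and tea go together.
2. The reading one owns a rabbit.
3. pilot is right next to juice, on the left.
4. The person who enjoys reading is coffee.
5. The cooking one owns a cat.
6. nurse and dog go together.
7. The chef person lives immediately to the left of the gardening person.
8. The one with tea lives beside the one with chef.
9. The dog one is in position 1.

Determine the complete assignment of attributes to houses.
Solution:

House | Hobby | Drink | Job | Pet
---------------------------------
  1   | painting | tea | nurse | dog
  2   | reading | coffee | chef | rabbit
  3   | gardening | soda | pilot | hamster
  4   | cooking | juice | writer | cat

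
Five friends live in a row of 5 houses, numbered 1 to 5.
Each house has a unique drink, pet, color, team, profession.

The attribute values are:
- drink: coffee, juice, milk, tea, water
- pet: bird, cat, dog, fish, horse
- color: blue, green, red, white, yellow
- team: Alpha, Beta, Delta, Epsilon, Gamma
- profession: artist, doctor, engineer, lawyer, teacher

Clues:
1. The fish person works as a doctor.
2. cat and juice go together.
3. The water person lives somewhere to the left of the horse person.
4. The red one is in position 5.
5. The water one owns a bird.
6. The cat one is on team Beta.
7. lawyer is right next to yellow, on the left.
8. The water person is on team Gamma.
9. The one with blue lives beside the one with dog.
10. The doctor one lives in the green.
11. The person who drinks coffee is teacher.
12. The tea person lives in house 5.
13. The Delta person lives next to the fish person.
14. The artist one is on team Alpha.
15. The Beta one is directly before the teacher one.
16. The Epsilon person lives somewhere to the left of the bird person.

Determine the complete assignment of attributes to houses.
Solution:

House | Drink | Pet | Color | Team | Profession
-----------------------------------------------
  1   | juice | cat | blue | Beta | lawyer
  2   | coffee | dog | yellow | Delta | teacher
  3   | milk | fish | green | Epsilon | doctor
  4   | water | bird | white | Gamma | engineer
  5   | tea | horse | red | Alpha | artist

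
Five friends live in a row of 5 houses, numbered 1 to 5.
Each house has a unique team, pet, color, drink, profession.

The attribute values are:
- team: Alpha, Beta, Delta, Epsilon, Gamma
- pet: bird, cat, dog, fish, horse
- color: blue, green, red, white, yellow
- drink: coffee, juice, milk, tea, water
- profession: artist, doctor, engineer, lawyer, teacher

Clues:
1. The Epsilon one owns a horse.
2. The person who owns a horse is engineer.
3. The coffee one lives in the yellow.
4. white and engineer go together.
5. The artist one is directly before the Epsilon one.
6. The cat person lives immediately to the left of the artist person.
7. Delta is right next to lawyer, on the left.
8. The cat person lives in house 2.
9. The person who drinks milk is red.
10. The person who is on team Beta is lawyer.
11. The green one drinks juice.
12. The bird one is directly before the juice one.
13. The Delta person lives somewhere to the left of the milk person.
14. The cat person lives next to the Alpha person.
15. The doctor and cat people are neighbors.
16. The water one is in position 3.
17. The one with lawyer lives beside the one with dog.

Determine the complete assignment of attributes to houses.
Solution:

House | Team | Pet | Color | Drink | Profession
-----------------------------------------------
  1   | Delta | bird | yellow | coffee | doctor
  2   | Beta | cat | green | juice | lawyer
  3   | Alpha | dog | blue | water | artist
  4   | Epsilon | horse | white | tea | engineer
  5   | Gamma | fish | red | milk | teacher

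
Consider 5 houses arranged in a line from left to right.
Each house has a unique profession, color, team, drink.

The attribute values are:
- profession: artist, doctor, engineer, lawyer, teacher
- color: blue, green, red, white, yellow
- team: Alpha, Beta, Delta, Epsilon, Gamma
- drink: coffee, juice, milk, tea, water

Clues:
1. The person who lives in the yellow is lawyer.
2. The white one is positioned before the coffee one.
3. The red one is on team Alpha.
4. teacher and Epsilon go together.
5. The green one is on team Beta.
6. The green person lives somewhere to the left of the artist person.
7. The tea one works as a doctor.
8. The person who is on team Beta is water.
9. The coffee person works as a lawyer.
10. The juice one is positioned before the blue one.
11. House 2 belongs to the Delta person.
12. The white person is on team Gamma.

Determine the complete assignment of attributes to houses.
Solution:

House | Profession | Color | Team | Drink
-----------------------------------------
  1   | doctor | white | Gamma | tea
  2   | lawyer | yellow | Delta | coffee
  3   | engineer | green | Beta | water
  4   | artist | red | Alpha | juice
  5   | teacher | blue | Epsilon | milk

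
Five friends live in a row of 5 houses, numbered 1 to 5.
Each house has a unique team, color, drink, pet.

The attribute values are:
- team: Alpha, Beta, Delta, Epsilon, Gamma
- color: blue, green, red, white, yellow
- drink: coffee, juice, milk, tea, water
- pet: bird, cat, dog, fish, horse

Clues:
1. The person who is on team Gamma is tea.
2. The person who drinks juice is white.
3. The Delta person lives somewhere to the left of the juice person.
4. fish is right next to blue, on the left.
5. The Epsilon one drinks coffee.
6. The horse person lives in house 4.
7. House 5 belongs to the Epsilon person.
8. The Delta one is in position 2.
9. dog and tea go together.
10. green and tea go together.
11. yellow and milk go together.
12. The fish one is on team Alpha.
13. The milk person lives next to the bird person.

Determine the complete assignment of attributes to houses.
Solution:

House | Team | Color | Drink | Pet
----------------------------------
  1   | Alpha | yellow | milk | fish
  2   | Delta | blue | water | bird
  3   | Gamma | green | tea | dog
  4   | Beta | white | juice | horse
  5   | Epsilon | red | coffee | cat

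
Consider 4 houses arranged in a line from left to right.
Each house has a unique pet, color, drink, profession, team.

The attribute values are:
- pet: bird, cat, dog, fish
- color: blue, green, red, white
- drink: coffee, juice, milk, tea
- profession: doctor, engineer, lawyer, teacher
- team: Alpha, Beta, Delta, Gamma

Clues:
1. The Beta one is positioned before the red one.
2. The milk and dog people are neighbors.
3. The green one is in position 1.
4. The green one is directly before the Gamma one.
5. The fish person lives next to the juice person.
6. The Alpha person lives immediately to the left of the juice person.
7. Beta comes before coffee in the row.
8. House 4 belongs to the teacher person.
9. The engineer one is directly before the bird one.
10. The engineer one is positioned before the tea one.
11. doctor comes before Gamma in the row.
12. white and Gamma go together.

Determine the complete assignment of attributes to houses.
Solution:

House | Pet | Color | Drink | Profession | Team
-----------------------------------------------
  1   | fish | green | milk | doctor | Alpha
  2   | dog | white | juice | engineer | Gamma
  3   | bird | blue | tea | lawyer | Beta
  4   | cat | red | coffee | teacher | Delta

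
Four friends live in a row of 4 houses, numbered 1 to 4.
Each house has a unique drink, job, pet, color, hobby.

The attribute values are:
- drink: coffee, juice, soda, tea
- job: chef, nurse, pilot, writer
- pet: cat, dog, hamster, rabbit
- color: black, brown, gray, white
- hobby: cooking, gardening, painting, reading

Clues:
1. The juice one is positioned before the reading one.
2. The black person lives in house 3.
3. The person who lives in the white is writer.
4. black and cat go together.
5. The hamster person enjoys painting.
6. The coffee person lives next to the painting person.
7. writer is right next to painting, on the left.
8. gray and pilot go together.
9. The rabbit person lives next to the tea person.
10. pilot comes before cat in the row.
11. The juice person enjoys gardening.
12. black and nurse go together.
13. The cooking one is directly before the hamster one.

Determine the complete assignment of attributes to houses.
Solution:

House | Drink | Job | Pet | Color | Hobby
-----------------------------------------
  1   | coffee | writer | rabbit | white | cooking
  2   | tea | pilot | hamster | gray | painting
  3   | juice | nurse | cat | black | gardening
  4   | soda | chef | dog | brown | reading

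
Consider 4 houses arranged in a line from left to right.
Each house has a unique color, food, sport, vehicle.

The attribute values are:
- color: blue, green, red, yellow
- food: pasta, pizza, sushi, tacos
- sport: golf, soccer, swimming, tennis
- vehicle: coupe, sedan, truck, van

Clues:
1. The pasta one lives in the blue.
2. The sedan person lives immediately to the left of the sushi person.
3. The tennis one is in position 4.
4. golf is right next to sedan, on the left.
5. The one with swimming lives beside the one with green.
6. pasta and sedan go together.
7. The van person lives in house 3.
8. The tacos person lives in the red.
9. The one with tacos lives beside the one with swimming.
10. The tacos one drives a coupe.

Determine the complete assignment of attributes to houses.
Solution:

House | Color | Food | Sport | Vehicle
--------------------------------------
  1   | red | tacos | golf | coupe
  2   | blue | pasta | swimming | sedan
  3   | green | sushi | soccer | van
  4   | yellow | pizza | tennis | truck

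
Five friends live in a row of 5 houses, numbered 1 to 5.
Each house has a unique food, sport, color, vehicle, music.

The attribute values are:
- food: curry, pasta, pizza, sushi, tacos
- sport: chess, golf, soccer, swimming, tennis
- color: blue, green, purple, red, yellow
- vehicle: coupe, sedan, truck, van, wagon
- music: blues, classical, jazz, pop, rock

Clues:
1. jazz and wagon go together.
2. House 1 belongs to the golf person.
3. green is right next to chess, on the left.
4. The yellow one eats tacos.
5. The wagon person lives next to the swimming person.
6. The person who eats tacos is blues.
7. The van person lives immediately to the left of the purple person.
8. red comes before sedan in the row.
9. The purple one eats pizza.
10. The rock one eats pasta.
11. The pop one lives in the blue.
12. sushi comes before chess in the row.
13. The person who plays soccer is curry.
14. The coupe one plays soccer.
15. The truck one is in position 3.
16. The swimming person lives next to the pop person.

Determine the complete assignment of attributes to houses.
Solution:

House | Food | Sport | Color | Vehicle | Music
----------------------------------------------
  1   | sushi | golf | green | van | classical
  2   | pizza | chess | purple | wagon | jazz
  3   | pasta | swimming | red | truck | rock
  4   | curry | soccer | blue | coupe | pop
  5   | tacos | tennis | yellow | sedan | blues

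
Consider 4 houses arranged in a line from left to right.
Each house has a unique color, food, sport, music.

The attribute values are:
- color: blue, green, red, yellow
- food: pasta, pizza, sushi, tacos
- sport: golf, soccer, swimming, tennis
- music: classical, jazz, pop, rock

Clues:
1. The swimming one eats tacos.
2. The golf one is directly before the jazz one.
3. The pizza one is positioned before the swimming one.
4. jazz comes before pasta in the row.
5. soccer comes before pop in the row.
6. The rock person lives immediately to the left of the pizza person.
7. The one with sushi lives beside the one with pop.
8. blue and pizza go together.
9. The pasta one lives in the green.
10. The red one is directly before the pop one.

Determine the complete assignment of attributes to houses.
Solution:

House | Color | Food | Sport | Music
------------------------------------
  1   | red | sushi | soccer | rock
  2   | blue | pizza | golf | pop
  3   | yellow | tacos | swimming | jazz
  4   | green | pasta | tennis | classical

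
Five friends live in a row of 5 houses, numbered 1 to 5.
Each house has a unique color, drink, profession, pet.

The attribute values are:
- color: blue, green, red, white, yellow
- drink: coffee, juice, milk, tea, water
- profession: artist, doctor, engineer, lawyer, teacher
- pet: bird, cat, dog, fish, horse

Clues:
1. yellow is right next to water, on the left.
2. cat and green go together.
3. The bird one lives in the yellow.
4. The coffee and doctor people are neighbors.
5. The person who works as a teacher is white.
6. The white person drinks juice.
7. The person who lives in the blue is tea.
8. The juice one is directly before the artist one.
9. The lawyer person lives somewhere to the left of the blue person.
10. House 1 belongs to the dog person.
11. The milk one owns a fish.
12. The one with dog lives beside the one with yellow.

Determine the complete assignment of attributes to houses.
Solution:

House | Color | Drink | Profession | Pet
----------------------------------------
  1   | white | juice | teacher | dog
  2   | yellow | coffee | artist | bird
  3   | green | water | doctor | cat
  4   | red | milk | lawyer | fish
  5   | blue | tea | engineer | horse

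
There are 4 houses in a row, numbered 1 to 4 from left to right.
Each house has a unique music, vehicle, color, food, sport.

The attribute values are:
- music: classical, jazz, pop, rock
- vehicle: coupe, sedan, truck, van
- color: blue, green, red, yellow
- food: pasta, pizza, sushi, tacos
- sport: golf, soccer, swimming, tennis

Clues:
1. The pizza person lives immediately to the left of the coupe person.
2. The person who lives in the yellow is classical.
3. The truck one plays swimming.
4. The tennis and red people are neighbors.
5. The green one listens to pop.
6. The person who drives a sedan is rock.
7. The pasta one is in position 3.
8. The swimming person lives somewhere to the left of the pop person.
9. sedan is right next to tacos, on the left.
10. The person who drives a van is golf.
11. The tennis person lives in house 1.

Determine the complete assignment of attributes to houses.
Solution:

House | Music | Vehicle | Color | Food | Sport
----------------------------------------------
  1   | rock | sedan | blue | pizza | tennis
  2   | jazz | coupe | red | tacos | soccer
  3   | classical | truck | yellow | pasta | swimming
  4   | pop | van | green | sushi | golf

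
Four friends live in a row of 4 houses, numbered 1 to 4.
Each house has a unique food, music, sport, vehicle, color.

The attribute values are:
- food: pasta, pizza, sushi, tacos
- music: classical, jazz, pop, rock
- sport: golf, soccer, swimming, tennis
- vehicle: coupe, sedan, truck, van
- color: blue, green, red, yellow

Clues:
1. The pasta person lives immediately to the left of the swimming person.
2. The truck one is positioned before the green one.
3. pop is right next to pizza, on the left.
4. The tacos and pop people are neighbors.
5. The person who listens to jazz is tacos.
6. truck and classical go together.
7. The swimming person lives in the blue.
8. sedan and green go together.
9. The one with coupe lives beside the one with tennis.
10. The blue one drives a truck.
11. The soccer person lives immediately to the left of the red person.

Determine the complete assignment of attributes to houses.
Solution:

House | Food | Music | Sport | Vehicle | Color
----------------------------------------------
  1   | tacos | jazz | soccer | coupe | yellow
  2   | pasta | pop | tennis | van | red
  3   | pizza | classical | swimming | truck | blue
  4   | sushi | rock | golf | sedan | green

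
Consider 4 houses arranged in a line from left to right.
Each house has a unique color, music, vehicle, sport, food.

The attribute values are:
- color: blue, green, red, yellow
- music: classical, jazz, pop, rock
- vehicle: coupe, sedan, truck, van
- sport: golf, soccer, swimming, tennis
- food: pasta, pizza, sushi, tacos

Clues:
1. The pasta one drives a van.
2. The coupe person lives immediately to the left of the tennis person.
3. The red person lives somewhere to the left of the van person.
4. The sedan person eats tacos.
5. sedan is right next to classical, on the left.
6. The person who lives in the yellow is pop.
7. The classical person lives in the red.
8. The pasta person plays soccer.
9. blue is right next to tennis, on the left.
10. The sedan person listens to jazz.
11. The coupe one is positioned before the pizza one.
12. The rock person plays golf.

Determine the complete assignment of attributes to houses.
Solution:

House | Color | Music | Vehicle | Sport | Food
----------------------------------------------
  1   | blue | rock | coupe | golf | sushi
  2   | green | jazz | sedan | tennis | tacos
  3   | red | classical | truck | swimming | pizza
  4   | yellow | pop | van | soccer | pasta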